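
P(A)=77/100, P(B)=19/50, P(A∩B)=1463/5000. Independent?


P(A)×P(B) = 1463/5000
P(A∩B) = 1463/5000
Equal ✓ → Independent

Yes, independent


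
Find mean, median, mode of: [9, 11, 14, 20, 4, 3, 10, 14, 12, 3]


Sorted: [3, 3, 4, 9, 10, 11, 12, 14, 14, 20]
Mean = 100/10 = 10
Median = 21/2
Freq: {9: 1, 11: 1, 14: 2, 20: 1, 4: 1, 3: 2, 10: 1, 12: 1}
Mode: [3, 14]

Mean=10, Median=21/2, Mode=[3, 14]


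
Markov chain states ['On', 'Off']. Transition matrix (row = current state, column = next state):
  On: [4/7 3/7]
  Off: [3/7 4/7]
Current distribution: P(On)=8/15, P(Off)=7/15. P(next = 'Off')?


P(next=Off) = Σᵢ P(now=i)×P(i→Off)
= 8/15×3/7 + 7/15×4/7
= 8/35 + 4/15 = 52/105

P = 52/105 ≈ 0.4952


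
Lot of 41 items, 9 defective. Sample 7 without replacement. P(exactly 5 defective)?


Hypergeometric: C(9,5)×C(32,2)/C(41,7)
= 126×496/22481940 = 5208/1873495

P(X=5) = 5208/1873495 ≈ 0.28%


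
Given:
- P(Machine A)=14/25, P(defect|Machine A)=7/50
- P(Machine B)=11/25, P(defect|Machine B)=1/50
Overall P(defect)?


P(B) = Σ P(B|Aᵢ)×P(Aᵢ)
  7/50×14/25 = 49/625
  1/50×11/25 = 11/1250
Sum = 109/1250

P(defect) = 109/1250 ≈ 8.72%


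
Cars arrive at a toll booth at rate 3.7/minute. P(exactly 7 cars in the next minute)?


Poisson(λ=3.7): P(X=7) = e^(-λ)×λ^k/k!
= e^(-3.7) × 3.7^7 / 7!
≈ 0.02472352647 × 9493.1877133 / 5040 ≈ 0.046568

P(X=7) ≈ 0.046568 ≈ 4.66%


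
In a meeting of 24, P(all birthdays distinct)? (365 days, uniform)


P(all different) = Π(365-i)/365 for i=0..23
= (365/365)×(364/365)×...×(342/365)
= 0.461656

P ≈ 0.4617 ≈ 46.17%


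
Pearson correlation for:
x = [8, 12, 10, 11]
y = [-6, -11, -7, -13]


n=4, Σx=41, Σy=-37, Σxy=-393, Σx²=429, Σy²=375
r = (4×(-393) - 41×(-37))/√((4×429 - 41²)(4×375 - (-37)²))
= -55/√(35×131) = -55/√4585 ≈ -55/67.7126 ≈ -0.8123

r ≈ -0.8123


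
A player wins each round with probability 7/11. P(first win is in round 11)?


Geometric: P(X=11) = (1-p)^(k-1)×p = (4/11)^10×7/11 = 7340032/285311670611

P(X=11) = 7340032/285311670611 ≈ 0.00%


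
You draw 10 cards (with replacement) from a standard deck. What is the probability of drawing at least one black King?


P(not a black King) = 50/52 = 25/26
P(none in 10 draws) = (25/26)^10 = 95367431640625/141167095653376
P(≥1 black King) = 1 - 95367431640625/141167095653376 = 45799664012751/141167095653376

P = 45799664012751/141167095653376 ≈ 32.44%


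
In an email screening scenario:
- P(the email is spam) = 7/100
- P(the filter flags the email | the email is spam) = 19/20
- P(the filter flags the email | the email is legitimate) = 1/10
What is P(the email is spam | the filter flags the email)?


Using Bayes' theorem:
P(A|B) = P(B|A)·P(A) / P(B)

P(the filter flags the email) = 19/20 × 7/100 + 1/10 × 93/100
= 133/2000 + 93/1000 = 319/2000

P(the email is spam|the filter flags the email) = (133/2000) / (319/2000) = 133/319

P(the email is spam|the filter flags the email) = 133/319 ≈ 41.69%


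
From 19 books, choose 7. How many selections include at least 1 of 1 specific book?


Complement: C(19,7) - C(18,7) = 50388 - 31824 = 18564

18564


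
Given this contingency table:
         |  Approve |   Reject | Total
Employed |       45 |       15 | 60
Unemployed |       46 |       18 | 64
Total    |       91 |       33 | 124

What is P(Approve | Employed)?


P(Approve | Employed) = 45/(45+15) = 45/60 = 3/4

P(Approve|Employed) = 3/4 ≈ 75.00%


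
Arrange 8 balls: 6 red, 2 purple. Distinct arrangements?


8!/(6!×2!) = 28

28


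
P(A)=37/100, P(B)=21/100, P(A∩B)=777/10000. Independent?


P(A)×P(B) = 777/10000
P(A∩B) = 777/10000
Equal ✓ → Independent

Yes, independent


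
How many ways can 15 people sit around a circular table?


Circular arrangements of 15 distinct objects: fix one position to break rotational symmetry.
(n-1)! = 14! = 87178291200

87178291200


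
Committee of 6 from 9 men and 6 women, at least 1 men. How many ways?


Count by #men:
  1M,5W: C(9,1)×C(6,5)=54
  2M,4W: C(9,2)×C(6,4)=540
  3M,3W: C(9,3)×C(6,3)=1680
  4M,2W: C(9,4)×C(6,2)=1890
  5M,1W: C(9,5)×C(6,1)=756
  6M,0W: C(9,6)×C(6,0)=84
Total = 5004

5004


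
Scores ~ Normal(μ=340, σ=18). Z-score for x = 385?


z = (x - μ)/σ = (385 - 340)/18 = 2.5

z = 2.5


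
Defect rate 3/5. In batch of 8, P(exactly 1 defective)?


Binomial: P(X=1) = C(8,1)×p^1×(1-p)^7
= 8 × 3/5 × 128/78125 = 3072/390625

P(X=1) = 3072/390625 ≈ 0.79%


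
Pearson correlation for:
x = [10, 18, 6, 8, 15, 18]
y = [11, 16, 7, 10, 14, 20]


n=6, Σx=75, Σy=78, Σxy=1090, Σx²=1073, Σy²=1122
r = (6×1090 - 75×78)/√((6×1073 - 75²)(6×1122 - 78²))
= 690/√(813×648) = 690/√526824 ≈ 690/725.8264 ≈ 0.9506

r ≈ 0.9506


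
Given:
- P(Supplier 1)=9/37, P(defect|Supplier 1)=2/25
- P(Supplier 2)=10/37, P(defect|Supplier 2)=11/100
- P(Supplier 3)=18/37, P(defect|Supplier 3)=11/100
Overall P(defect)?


P(B) = Σ P(B|Aᵢ)×P(Aᵢ)
  2/25×9/37 = 18/925
  11/100×10/37 = 11/370
  11/100×18/37 = 99/1850
Sum = 19/185

P(defect) = 19/185 ≈ 10.27%


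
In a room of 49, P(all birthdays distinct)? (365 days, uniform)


P(all different) = Π(365-i)/365 for i=0..48
= (365/365)×(364/365)×...×(317/365)
= 0.034220

P ≈ 0.0342 ≈ 3.42%


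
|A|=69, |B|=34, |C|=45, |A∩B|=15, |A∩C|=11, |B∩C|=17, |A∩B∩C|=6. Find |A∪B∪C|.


|A∪B∪C| = 69+34+45-15-11-17+6 = 111

|A∪B∪C| = 111


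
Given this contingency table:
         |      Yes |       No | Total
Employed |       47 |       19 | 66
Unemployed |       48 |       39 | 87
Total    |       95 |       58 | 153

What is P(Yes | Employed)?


P(Yes | Employed) = 47/(47+19) = 47/66

P(Yes|Employed) = 47/66 ≈ 71.21%


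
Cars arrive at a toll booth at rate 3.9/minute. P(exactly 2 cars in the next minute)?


Poisson(λ=3.9): P(X=2) = e^(-λ)×λ^k/k!
= e^(-3.9) × 3.9^2 / 2!
≈ 0.02024191145 × 15.21 / 2 ≈ 0.153940

P(X=2) ≈ 0.153940 ≈ 15.39%


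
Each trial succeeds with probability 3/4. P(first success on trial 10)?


Geometric: P(X=10) = (1-p)^(k-1)×p = (1/4)^9×3/4 = 3/1048576

P(X=10) = 3/1048576 ≈ 0.00%


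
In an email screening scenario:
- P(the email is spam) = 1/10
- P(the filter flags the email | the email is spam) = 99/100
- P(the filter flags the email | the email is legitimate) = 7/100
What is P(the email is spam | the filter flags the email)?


Using Bayes' theorem:
P(A|B) = P(B|A)·P(A) / P(B)

P(the filter flags the email) = 99/100 × 1/10 + 7/100 × 9/10
= 99/1000 + 63/1000 = 81/500

P(the email is spam|the filter flags the email) = (99/1000) / (81/500) = 11/18

P(the email is spam|the filter flags the email) = 11/18 ≈ 61.11%


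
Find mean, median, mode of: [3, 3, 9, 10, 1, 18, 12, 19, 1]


Sorted: [1, 1, 3, 3, 9, 10, 12, 18, 19]
Mean = 76/9
Median = 9
Freq: {3: 2, 9: 1, 10: 1, 1: 2, 18: 1, 12: 1, 19: 1}
Mode: [1, 3]

Mean=76/9, Median=9, Mode=[1, 3]


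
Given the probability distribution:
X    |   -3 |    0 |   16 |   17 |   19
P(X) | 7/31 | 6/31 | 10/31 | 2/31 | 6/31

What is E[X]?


E[X] = Σ x·P(X=x)
= (-3)×(7/31) + (0)×(6/31) + (16)×(10/31) + (17)×(2/31) + (19)×(6/31)
= 287/31

E[X] = 287/31


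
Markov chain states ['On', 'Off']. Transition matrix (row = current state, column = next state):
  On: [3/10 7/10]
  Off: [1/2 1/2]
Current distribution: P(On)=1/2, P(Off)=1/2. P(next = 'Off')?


P(next=Off) = Σᵢ P(now=i)×P(i→Off)
= 1/2×7/10 + 1/2×1/2
= 7/20 + 1/4 = 3/5

P = 3/5 ≈ 0.6000


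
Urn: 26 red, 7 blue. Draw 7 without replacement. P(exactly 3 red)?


Hypergeometric: C(26,3)×C(7,4)/C(33,7)
= 2600×35/4272048 = 11375/534006

P(X=3) = 11375/534006 ≈ 2.13%


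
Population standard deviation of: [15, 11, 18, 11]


Mean = 55/4
  (15-55/4)²=25/16
  (11-55/4)²=121/16
  (18-55/4)²=289/16
  (11-55/4)²=121/16
Σ(x-μ)² = 139/4
σ² = (139/4)/4 = 139/16

σ = √(139/16) ≈ 2.9475


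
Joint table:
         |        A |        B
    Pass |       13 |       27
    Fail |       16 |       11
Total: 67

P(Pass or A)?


P(Pass∨A) = P(Pass) + P(A) - P(Pass∧A)
= (40 + 29 - 13)/67 = 56/67

P = 56/67 ≈ 83.58%


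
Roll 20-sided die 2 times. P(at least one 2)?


P(no 2)^2 = (19/20)^2 = 361/400
P(≥1) = 1 - 361/400 = 39/400

P = 39/400 ≈ 9.75%


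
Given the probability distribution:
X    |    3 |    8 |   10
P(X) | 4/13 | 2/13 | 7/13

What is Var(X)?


E[X] = 98/13
E[X²] = 864/13
Var(X) = E[X²] - (E[X])² = 864/13 - 9604/169 = 1628/169

Var(X) = 1628/169 ≈ 9.6331


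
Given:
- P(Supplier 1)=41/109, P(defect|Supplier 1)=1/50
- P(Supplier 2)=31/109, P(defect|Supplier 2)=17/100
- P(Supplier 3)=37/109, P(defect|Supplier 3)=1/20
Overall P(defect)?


P(B) = Σ P(B|Aᵢ)×P(Aᵢ)
  1/50×41/109 = 41/5450
  17/100×31/109 = 527/10900
  1/20×37/109 = 37/2180
Sum = 397/5450

P(defect) = 397/5450 ≈ 7.28%


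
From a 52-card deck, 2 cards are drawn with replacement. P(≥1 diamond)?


P(not a diamond) = 39/52 = 3/4
P(none in 2 draws) = (3/4)^2 = 9/16
P(≥1 diamond) = 1 - 9/16 = 7/16

P = 7/16 ≈ 43.75%


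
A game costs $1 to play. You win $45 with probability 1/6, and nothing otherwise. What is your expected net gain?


E[gain] = (45-1)×1/6 + (-1)×5/6
= 22/3 - 5/6 = 13/2

Expected net gain = $13/2 ≈ $6.50


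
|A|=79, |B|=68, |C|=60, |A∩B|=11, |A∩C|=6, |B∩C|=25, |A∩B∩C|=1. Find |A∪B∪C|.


|A∪B∪C| = 79+68+60-11-6-25+1 = 166

|A∪B∪C| = 166


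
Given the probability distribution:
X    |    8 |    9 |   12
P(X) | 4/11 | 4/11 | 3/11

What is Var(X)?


E[X] = 104/11
E[X²] = 92
Var(X) = E[X²] - (E[X])² = 92 - 10816/121 = 316/121

Var(X) = 316/121 ≈ 2.6116


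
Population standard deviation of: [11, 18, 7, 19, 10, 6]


Mean = 71/6
  (11-71/6)²=25/36
  (18-71/6)²=1369/36
  (7-71/6)²=841/36
  (19-71/6)²=1849/36
  (10-71/6)²=121/36
  (6-71/6)²=1225/36
Σ(x-μ)² = 905/6
σ² = (905/6)/6 = 905/36

σ = √(905/36) ≈ 5.0139


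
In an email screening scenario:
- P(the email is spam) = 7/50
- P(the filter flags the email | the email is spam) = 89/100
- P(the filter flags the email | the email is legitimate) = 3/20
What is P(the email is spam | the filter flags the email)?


Using Bayes' theorem:
P(A|B) = P(B|A)·P(A) / P(B)

P(the filter flags the email) = 89/100 × 7/50 + 3/20 × 43/50
= 623/5000 + 129/1000 = 317/1250

P(the email is spam|the filter flags the email) = (623/5000) / (317/1250) = 623/1268

P(the email is spam|the filter flags the email) = 623/1268 ≈ 49.13%


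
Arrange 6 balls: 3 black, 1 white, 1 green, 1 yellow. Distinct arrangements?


6!/(3!×1!×1!×1!) = 120

120


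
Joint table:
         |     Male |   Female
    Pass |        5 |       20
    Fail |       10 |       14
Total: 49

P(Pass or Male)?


P(Pass∨Male) = P(Pass) + P(Male) - P(Pass∧Male)
= (25 + 15 - 5)/49 = 35/49 = 5/7

P = 5/7 ≈ 71.43%


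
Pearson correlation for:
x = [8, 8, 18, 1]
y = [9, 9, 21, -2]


n=4, Σx=35, Σy=37, Σxy=520, Σx²=453, Σy²=607
r = (4×520 - 35×37)/√((4×453 - 35²)(4×607 - 37²))
= 785/√(587×1059) = 785/√621633 ≈ 785/788.4371 ≈ 0.9956

r ≈ 0.9956


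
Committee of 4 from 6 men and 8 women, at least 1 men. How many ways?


Count by #men:
  1M,3W: C(6,1)×C(8,3)=336
  2M,2W: C(6,2)×C(8,2)=420
  3M,1W: C(6,3)×C(8,1)=160
  4M,0W: C(6,4)×C(8,0)=15
Total = 931

931


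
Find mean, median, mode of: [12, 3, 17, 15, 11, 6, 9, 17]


Sorted: [3, 6, 9, 11, 12, 15, 17, 17]
Mean = 90/8 = 45/4
Median = 23/2
Freq: {12: 1, 3: 1, 17: 2, 15: 1, 11: 1, 6: 1, 9: 1}
Mode: [17]

Mean=45/4, Median=23/2, Mode=17


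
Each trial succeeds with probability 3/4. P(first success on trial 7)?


Geometric: P(X=7) = (1-p)^(k-1)×p = (1/4)^6×3/4 = 3/16384

P(X=7) = 3/16384 ≈ 0.02%


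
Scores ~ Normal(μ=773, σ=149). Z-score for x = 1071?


z = (x - μ)/σ = (1071 - 773)/149 = 2.0

z = 2.0


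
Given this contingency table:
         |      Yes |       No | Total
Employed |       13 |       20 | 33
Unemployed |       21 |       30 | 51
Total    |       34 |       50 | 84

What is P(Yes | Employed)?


P(Yes | Employed) = 13/(13+20) = 13/33

P(Yes|Employed) = 13/33 ≈ 39.39%


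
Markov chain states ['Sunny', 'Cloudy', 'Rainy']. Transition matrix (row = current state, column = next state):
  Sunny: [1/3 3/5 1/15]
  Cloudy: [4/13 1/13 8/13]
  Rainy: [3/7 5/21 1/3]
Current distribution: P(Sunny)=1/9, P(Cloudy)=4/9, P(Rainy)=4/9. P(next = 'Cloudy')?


P(next=Cloudy) = Σᵢ P(now=i)×P(i→Cloudy)
= 1/9×3/5 + 4/9×1/13 + 4/9×5/21
= 1/15 + 4/117 + 20/189 = 2539/12285

P = 2539/12285 ≈ 0.2067


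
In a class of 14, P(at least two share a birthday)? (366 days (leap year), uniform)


P(all different) = Π(366-i)/366 for i=0..13
= 0.777440
P(match) = 1 - 0.777440 = 0.222560

P ≈ 0.2226 ≈ 22.26%


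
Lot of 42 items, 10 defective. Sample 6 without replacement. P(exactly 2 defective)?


Hypergeometric: C(10,2)×C(32,4)/C(42,6)
= 45×35960/5245786 = 809100/2622893

P(X=2) = 809100/2622893 ≈ 30.85%


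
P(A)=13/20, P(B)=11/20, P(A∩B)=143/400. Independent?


P(A)×P(B) = 143/400
P(A∩B) = 143/400
Equal ✓ → Independent

Yes, independent


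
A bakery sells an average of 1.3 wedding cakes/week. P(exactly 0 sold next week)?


Poisson(λ=1.3): P(X=0) = e^(-λ)×λ^k/k!
= e^(-1.3) × 1.3^0 / 0!
≈ 0.272531793 × 1 / 1 ≈ 0.272532

P(X=0) ≈ 0.272532 ≈ 27.25%


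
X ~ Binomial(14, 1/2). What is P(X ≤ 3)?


P(X ≤ 3) = Σ P(X=i) for i=0..3
P(X=0) = 1/16384
P(X=1) = 7/8192
P(X=2) = 91/16384
P(X=3) = 91/4096
Sum = 235/8192

P(X ≤ 3) = 235/8192 ≈ 2.87%


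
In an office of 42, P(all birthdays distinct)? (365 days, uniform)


P(all different) = Π(365-i)/365 for i=0..41
= (365/365)×(364/365)×...×(324/365)
= 0.085970

P ≈ 0.0860 ≈ 8.60%


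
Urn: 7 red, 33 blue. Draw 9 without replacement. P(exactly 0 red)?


Hypergeometric: C(7,0)×C(33,9)/C(40,9)
= 1×38567100/273438880 = 13485/95608

P(X=0) = 13485/95608 ≈ 14.10%


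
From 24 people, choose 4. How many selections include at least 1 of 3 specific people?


Complement: C(24,4) - C(21,4) = 10626 - 5985 = 4641

4641


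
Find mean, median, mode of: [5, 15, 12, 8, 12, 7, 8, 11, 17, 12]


Sorted: [5, 7, 8, 8, 11, 12, 12, 12, 15, 17]
Mean = 107/10
Median = 23/2
Freq: {5: 1, 15: 1, 12: 3, 8: 2, 7: 1, 11: 1, 17: 1}
Mode: [12]

Mean=107/10, Median=23/2, Mode=12


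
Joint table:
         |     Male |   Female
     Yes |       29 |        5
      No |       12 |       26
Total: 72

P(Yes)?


P(Yes) = (29+5)/72 = 34/72 = 17/36

P(Yes) = 17/36 ≈ 47.22%


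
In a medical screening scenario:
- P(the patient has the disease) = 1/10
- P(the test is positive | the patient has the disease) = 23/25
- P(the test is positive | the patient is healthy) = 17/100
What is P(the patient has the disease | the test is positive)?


Using Bayes' theorem:
P(A|B) = P(B|A)·P(A) / P(B)

P(the test is positive) = 23/25 × 1/10 + 17/100 × 9/10
= 23/250 + 153/1000 = 49/200

P(the patient has the disease|the test is positive) = (23/250) / (49/200) = 92/245

P(the patient has the disease|the test is positive) = 92/245 ≈ 37.55%


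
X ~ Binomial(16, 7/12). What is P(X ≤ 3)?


P(X ≤ 3) = Σ P(X=i) for i=0..3
P(X=0) = 152587890625/184884258895036416
P(X=1) = 213623046875/11555266180939776
P(X=2) = 1495361328125/7703510787293184
P(X=3) = 14654541015625/11555266180939776
Sum = 273931884765625/184884258895036416

P(X ≤ 3) = 273931884765625/184884258895036416 ≈ 0.15%


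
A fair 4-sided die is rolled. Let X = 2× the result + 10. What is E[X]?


E[die] = (1+4)/2 = 5/2
E[X] = 2×5/2 + 10 = 15

E[X] = 15


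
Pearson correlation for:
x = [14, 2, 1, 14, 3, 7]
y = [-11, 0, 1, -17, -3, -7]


n=6, Σx=41, Σy=-37, Σxy=-449, Σx²=455, Σy²=469
r = (6×(-449) - 41×(-37))/√((6×455 - 41²)(6×469 - (-37)²))
= -1177/√(1049×1445) = -1177/√1515805 ≈ -1177/1231.1803 ≈ -0.9560

r ≈ -0.9560


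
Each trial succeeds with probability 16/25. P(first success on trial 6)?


Geometric: P(X=6) = (1-p)^(k-1)×p = (9/25)^5×16/25 = 944784/244140625

P(X=6) = 944784/244140625 ≈ 0.39%


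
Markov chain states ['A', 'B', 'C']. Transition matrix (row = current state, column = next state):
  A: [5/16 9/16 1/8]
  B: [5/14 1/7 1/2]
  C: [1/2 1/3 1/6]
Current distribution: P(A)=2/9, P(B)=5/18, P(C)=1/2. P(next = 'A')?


P(next=A) = Σᵢ P(now=i)×P(i→A)
= 2/9×5/16 + 5/18×5/14 + 1/2×1/2
= 5/72 + 25/252 + 1/4 = 211/504

P = 211/504 ≈ 0.4187


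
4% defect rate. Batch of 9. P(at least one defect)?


P(all good) = (24/25)^9 = 2641807540224/3814697265625
P(≥1 defect) = 1172889725401/3814697265625

P = 1172889725401/3814697265625 ≈ 30.75%


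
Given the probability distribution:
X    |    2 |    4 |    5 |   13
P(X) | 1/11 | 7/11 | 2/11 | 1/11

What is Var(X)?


E[X] = 53/11
E[X²] = 335/11
Var(X) = E[X²] - (E[X])² = 335/11 - 2809/121 = 876/121

Var(X) = 876/121 ≈ 7.2397


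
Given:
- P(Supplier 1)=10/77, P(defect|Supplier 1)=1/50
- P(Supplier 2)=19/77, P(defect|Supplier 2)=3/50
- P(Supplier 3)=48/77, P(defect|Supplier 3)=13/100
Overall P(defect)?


P(B) = Σ P(B|Aᵢ)×P(Aᵢ)
  1/50×10/77 = 1/385
  3/50×19/77 = 57/3850
  13/100×48/77 = 156/1925
Sum = 379/3850

P(defect) = 379/3850 ≈ 9.84%


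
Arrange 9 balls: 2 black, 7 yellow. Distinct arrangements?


9!/(2!×7!) = 36

36


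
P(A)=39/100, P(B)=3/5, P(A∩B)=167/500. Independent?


P(A)×P(B) = 117/500
P(A∩B) = 167/500
Not equal → NOT independent

No, not independent


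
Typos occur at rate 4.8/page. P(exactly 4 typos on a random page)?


Poisson(λ=4.8): P(X=4) = e^(-λ)×λ^k/k!
= e^(-4.8) × 4.8^4 / 4!
≈ 0.008229747049 × 530.8416 / 24 ≈ 0.182029

P(X=4) ≈ 0.182029 ≈ 18.20%


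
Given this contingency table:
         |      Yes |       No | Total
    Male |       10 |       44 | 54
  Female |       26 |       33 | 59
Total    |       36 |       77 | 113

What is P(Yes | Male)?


P(Yes | Male) = 10/(10+44) = 10/54 = 5/27

P(Yes|Male) = 5/27 ≈ 18.52%


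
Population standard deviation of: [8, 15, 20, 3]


Mean = 46/4 = 23/2
  (8-23/2)²=49/4
  (15-23/2)²=49/4
  (20-23/2)²=289/4
  (3-23/2)²=289/4
Σ(x-μ)² = 169
σ² = 169/4

σ = √(169/4) ≈ 6.5000


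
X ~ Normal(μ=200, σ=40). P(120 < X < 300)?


z₁=(120-200)/40=-2.0, z₂=(300-200)/40=2.5
P = Φ(2.5) - Φ(-2.0) = 0.993790 - 0.022750 = 0.971040 ≈ 0.9710

P(120 < X < 300) ≈ 0.9710


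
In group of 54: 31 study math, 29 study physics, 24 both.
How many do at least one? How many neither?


|A∪B| = 31+29-24 = 36
Neither = 54-36 = 18

At least one: 36; Neither: 18


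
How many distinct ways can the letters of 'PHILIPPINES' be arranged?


Letters: 11, freq: {'P': 3, 'H': 1, 'I': 3, 'L': 1, 'N': 1, 'E': 1, 'S': 1}
11!/(3!×1!×3!×1!×1!×1!×1!) = 39916800/36 = 1108800

1108800


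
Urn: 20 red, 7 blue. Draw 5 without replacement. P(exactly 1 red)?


Hypergeometric: C(20,1)×C(7,4)/C(27,5)
= 20×35/80730 = 70/8073

P(X=1) = 70/8073 ≈ 0.87%


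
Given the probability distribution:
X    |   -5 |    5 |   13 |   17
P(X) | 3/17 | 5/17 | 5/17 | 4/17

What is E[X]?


E[X] = Σ x·P(X=x)
= (-5)×(3/17) + (5)×(5/17) + (13)×(5/17) + (17)×(4/17)
= 143/17

E[X] = 143/17


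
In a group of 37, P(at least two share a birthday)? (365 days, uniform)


P(all different) = Π(365-i)/365 for i=0..36
= 0.151266
P(match) = 1 - 0.151266 = 0.848734

P ≈ 0.8487 ≈ 84.87%


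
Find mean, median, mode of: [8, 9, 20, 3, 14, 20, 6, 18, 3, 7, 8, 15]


Sorted: [3, 3, 6, 7, 8, 8, 9, 14, 15, 18, 20, 20]
Mean = 131/12
Median = 17/2
Freq: {8: 2, 9: 1, 20: 2, 3: 2, 14: 1, 6: 1, 18: 1, 7: 1, 15: 1}
Mode: [3, 8, 20]

Mean=131/12, Median=17/2, Mode=[3, 8, 20]


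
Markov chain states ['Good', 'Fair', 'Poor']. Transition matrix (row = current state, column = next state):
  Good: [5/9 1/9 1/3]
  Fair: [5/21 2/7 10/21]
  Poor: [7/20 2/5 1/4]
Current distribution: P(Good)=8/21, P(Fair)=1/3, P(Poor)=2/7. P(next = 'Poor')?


P(next=Poor) = Σᵢ P(now=i)×P(i→Poor)
= 8/21×1/3 + 1/3×10/21 + 2/7×1/4
= 8/63 + 10/63 + 1/14 = 5/14

P = 5/14 ≈ 0.3571


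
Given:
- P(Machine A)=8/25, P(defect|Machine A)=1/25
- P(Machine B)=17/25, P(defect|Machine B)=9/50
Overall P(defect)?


P(B) = Σ P(B|Aᵢ)×P(Aᵢ)
  1/25×8/25 = 8/625
  9/50×17/25 = 153/1250
Sum = 169/1250

P(defect) = 169/1250 ≈ 13.52%


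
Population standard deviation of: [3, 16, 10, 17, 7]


Mean = 53/5
  (3-53/5)²=1444/25
  (16-53/5)²=729/25
  (10-53/5)²=9/25
  (17-53/5)²=1024/25
  (7-53/5)²=324/25
Σ(x-μ)² = 706/5
σ² = (706/5)/5 = 706/25

σ = √(706/25) ≈ 5.3141


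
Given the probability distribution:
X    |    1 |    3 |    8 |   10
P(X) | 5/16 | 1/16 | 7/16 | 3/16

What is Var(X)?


E[X] = 47/8
E[X²] = 381/8
Var(X) = E[X²] - (E[X])² = 381/8 - 2209/64 = 839/64

Var(X) = 839/64 ≈ 13.1094


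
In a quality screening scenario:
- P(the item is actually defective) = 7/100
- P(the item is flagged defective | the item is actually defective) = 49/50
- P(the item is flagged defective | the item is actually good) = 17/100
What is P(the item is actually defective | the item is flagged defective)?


Using Bayes' theorem:
P(A|B) = P(B|A)·P(A) / P(B)

P(the item is flagged defective) = 49/50 × 7/100 + 17/100 × 93/100
= 343/5000 + 1581/10000 = 2267/10000

P(the item is actually defective|the item is flagged defective) = (343/5000) / (2267/10000) = 686/2267

P(the item is actually defective|the item is flagged defective) = 686/2267 ≈ 30.26%


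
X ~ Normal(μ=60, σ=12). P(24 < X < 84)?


z₁=(24-60)/12=-3.0, z₂=(84-60)/12=2.0
P = Φ(2.0) - Φ(-3.0) = 0.977250 - 0.001350 = 0.975900 ≈ 0.9759

P(24 < X < 84) ≈ 0.9759


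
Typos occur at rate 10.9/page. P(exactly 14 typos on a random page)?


Poisson(λ=10.9): P(X=14) = e^(-λ)×λ^k/k!
= e^(-10.9) × 10.9^14 / 14!
≈ 1.8458234e-05 × 3.34172702724e+14 / 87178291200 ≈ 0.070754

P(X=14) ≈ 0.070754 ≈ 7.08%


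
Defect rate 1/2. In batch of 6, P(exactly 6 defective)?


Binomial: P(X=6) = C(6,6)×p^6×(1-p)^0
= 1 × 1/64 × 1 = 1/64

P(X=6) = 1/64 ≈ 1.56%


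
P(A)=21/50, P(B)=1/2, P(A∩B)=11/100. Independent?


P(A)×P(B) = 21/100
P(A∩B) = 11/100
Not equal → NOT independent

No, not independent


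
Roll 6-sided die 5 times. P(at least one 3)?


P(no 3)^5 = (5/6)^5 = 3125/7776
P(≥1) = 1 - 3125/7776 = 4651/7776

P = 4651/7776 ≈ 59.81%


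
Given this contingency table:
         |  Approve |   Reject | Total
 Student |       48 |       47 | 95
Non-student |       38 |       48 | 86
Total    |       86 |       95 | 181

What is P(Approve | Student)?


P(Approve | Student) = 48/(48+47) = 48/95

P(Approve|Student) = 48/95 ≈ 50.53%


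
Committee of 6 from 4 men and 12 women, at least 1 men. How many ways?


Count by #men:
  1M,5W: C(4,1)×C(12,5)=3168
  2M,4W: C(4,2)×C(12,4)=2970
  3M,3W: C(4,3)×C(12,3)=880
  4M,2W: C(4,4)×C(12,2)=66
Total = 7084

7084


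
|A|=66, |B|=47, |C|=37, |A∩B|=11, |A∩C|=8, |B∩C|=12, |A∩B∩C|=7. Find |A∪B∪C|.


|A∪B∪C| = 66+47+37-11-8-12+7 = 126

|A∪B∪C| = 126


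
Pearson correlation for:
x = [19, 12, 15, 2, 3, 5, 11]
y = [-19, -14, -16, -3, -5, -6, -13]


n=7, Σx=67, Σy=-76, Σxy=-963, Σx²=889, Σy²=1052
r = (7×(-963) - 67×(-76))/√((7×889 - 67²)(7×1052 - (-76)²))
= -1649/√(1734×1588) = -1649/√2753592 ≈ -1649/1659.3951 ≈ -0.9937

r ≈ -0.9937


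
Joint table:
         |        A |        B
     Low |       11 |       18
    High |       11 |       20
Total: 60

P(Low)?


P(Low) = (11+18)/60 = 29/60

P(Low) = 29/60 ≈ 48.33%


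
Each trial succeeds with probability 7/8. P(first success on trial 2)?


Geometric: P(X=2) = (1-p)^(k-1)×p = (1/8)^1×7/8 = 7/64

P(X=2) = 7/64 ≈ 10.94%


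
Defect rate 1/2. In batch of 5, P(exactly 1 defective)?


Binomial: P(X=1) = C(5,1)×p^1×(1-p)^4
= 5 × 1/2 × 1/16 = 5/32

P(X=1) = 5/32 ≈ 15.62%


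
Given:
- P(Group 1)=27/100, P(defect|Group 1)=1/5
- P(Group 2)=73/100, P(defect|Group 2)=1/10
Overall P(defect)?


P(B) = Σ P(B|Aᵢ)×P(Aᵢ)
  1/5×27/100 = 27/500
  1/10×73/100 = 73/1000
Sum = 127/1000

P(defect) = 127/1000 ≈ 12.70%


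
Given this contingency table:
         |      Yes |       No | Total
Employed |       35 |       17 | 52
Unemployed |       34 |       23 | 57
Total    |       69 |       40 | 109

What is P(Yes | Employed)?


P(Yes | Employed) = 35/(35+17) = 35/52

P(Yes|Employed) = 35/52 ≈ 67.31%


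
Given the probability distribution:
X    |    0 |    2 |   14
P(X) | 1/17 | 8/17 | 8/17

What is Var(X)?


E[X] = 128/17
E[X²] = 1600/17
Var(X) = E[X²] - (E[X])² = 1600/17 - 16384/289 = 10816/289

Var(X) = 10816/289 ≈ 37.4256


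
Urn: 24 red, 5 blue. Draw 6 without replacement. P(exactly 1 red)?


Hypergeometric: C(24,1)×C(5,5)/C(29,6)
= 24×1/475020 = 2/39585

P(X=1) = 2/39585 ≈ 0.01%


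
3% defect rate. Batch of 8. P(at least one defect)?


P(all good) = (97/100)^8 = 7837433594376961/10000000000000000
P(≥1 defect) = 2162566405623039/10000000000000000

P = 2162566405623039/10000000000000000 ≈ 21.63%


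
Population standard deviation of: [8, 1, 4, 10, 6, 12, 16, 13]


Mean = 70/8 = 35/4
  (8-35/4)²=9/16
  (1-35/4)²=961/16
  (4-35/4)²=361/16
  (10-35/4)²=25/16
  (6-35/4)²=121/16
  (12-35/4)²=169/16
  (16-35/4)²=841/16
  (13-35/4)²=289/16
Σ(x-μ)² = 347/2
σ² = (347/2)/8 = 347/16

σ = √(347/16) ≈ 4.6570


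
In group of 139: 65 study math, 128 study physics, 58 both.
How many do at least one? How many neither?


|A∪B| = 65+128-58 = 135
Neither = 139-135 = 4

At least one: 135; Neither: 4


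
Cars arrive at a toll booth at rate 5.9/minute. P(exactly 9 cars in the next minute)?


Poisson(λ=5.9): P(X=9) = e^(-λ)×λ^k/k!
= e^(-5.9) × 5.9^9 / 9!
≈ 0.002739444819 × 8662995.81865 / 362880 ≈ 0.065398

P(X=9) ≈ 0.065398 ≈ 6.54%


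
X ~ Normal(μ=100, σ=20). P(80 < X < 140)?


z₁=(80-100)/20=-1.0, z₂=(140-100)/20=2.0
P = Φ(2.0) - Φ(-1.0) = 0.977250 - 0.158655 = 0.818595 ≈ 0.8186

P(80 < X < 140) ≈ 0.8186


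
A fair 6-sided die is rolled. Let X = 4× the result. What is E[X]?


E[die] = (1+6)/2 = 7/2
E[X] = 4 × 7/2 = 14

E[X] = 14


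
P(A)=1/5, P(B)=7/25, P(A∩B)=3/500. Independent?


P(A)×P(B) = 7/125
P(A∩B) = 3/500
Not equal → NOT independent

No, not independent


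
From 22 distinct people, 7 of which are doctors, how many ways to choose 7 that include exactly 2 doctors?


Choose 2 of the 7 doctors and 5 of the other 15 people:
C(7,2)×C(15,5) = 21×3003 = 63063

63063


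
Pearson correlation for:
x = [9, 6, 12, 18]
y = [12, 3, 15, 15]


n=4, Σx=45, Σy=45, Σxy=576, Σx²=585, Σy²=603
r = (4×576 - 45×45)/√((4×585 - 45²)(4×603 - 45²))
= 279/√(315×387) = 279/√121905 ≈ 279/349.1490 ≈ 0.7991

r ≈ 0.7991


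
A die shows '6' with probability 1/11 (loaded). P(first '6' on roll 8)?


Geometric: P(X=8) = (1-p)^(k-1)×p = (10/11)^7×1/11 = 10000000/214358881

P(X=8) = 10000000/214358881 ≈ 4.67%


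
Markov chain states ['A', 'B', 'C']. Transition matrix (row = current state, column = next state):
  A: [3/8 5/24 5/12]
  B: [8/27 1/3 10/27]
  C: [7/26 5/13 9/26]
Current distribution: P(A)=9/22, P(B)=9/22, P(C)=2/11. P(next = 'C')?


P(next=C) = Σᵢ P(now=i)×P(i→C)
= 9/22×5/12 + 9/22×10/27 + 2/11×9/26
= 15/88 + 5/33 + 9/143 = 1321/3432

P = 1321/3432 ≈ 0.3849


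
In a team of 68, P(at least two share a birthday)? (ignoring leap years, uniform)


P(all different) = Π(365-i)/365 for i=0..67
= 0.001274
P(match) = 1 - 0.001274 = 0.998726

P ≈ 0.9987 ≈ 99.87%


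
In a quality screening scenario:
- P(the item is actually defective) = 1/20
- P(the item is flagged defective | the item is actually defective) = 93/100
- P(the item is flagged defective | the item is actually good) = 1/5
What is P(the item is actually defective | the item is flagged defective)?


Using Bayes' theorem:
P(A|B) = P(B|A)·P(A) / P(B)

P(the item is flagged defective) = 93/100 × 1/20 + 1/5 × 19/20
= 93/2000 + 19/100 = 473/2000

P(the item is actually defective|the item is flagged defective) = (93/2000) / (473/2000) = 93/473

P(the item is actually defective|the item is flagged defective) = 93/473 ≈ 19.66%


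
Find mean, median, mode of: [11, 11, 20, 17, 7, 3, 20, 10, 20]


Sorted: [3, 7, 10, 11, 11, 17, 20, 20, 20]
Mean = 119/9
Median = 11
Freq: {11: 2, 20: 3, 17: 1, 7: 1, 3: 1, 10: 1}
Mode: [20]

Mean=119/9, Median=11, Mode=20


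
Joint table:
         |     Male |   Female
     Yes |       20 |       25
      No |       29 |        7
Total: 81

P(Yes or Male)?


P(Yes∨Male) = P(Yes) + P(Male) - P(Yes∧Male)
= (45 + 49 - 20)/81 = 74/81

P = 74/81 ≈ 91.36%


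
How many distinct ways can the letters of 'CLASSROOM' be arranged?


Letters: 9, freq: {'C': 1, 'L': 1, 'A': 1, 'S': 2, 'R': 1, 'O': 2, 'M': 1}
9!/(1!×1!×1!×2!×1!×2!×1!) = 362880/4 = 90720

90720


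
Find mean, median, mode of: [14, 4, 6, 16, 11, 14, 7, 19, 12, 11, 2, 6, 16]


Sorted: [2, 4, 6, 6, 7, 11, 11, 12, 14, 14, 16, 16, 19]
Mean = 138/13
Median = 11
Freq: {14: 2, 4: 1, 6: 2, 16: 2, 11: 2, 7: 1, 19: 1, 12: 1, 2: 1}
Mode: [6, 11, 14, 16]

Mean=138/13, Median=11, Mode=[6, 11, 14, 16]


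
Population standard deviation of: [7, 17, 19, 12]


Mean = 55/4
  (7-55/4)²=729/16
  (17-55/4)²=169/16
  (19-55/4)²=441/16
  (12-55/4)²=49/16
Σ(x-μ)² = 347/4
σ² = (347/4)/4 = 347/16

σ = √(347/16) ≈ 4.6570


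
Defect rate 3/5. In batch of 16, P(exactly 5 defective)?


Binomial: P(X=5) = C(16,5)×p^5×(1-p)^11
= 4368 × 243/3125 × 2048/48828125 = 2173796352/152587890625

P(X=5) = 2173796352/152587890625 ≈ 1.42%


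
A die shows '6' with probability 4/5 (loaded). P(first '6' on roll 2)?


Geometric: P(X=2) = (1-p)^(k-1)×p = (1/5)^1×4/5 = 4/25

P(X=2) = 4/25 ≈ 16.00%


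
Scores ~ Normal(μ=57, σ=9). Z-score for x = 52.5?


z = (x - μ)/σ = (52.5 - 57)/9 = -0.5

z = -0.5


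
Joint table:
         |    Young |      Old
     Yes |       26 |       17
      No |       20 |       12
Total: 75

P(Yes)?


P(Yes) = (26+17)/75 = 43/75

P(Yes) = 43/75 ≈ 57.33%


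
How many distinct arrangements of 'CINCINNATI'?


Letters: 10, freq: {'C': 2, 'I': 3, 'N': 3, 'A': 1, 'T': 1}
10!/(2!×3!×3!×1!×1!) = 3628800/72 = 50400

50400


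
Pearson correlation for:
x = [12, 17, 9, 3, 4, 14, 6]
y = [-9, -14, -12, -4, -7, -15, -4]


n=7, Σx=65, Σy=-65, Σxy=-728, Σx²=771, Σy²=727
r = (7×(-728) - 65×(-65))/√((7×771 - 65²)(7×727 - (-65)²))
= -871/√(1172×864) = -871/√1012608 ≈ -871/1006.2843 ≈ -0.8656

r ≈ -0.8656


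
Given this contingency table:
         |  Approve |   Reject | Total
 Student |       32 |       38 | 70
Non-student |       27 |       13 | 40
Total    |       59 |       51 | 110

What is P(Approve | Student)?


P(Approve | Student) = 32/(32+38) = 32/70 = 16/35

P(Approve|Student) = 16/35 ≈ 45.71%


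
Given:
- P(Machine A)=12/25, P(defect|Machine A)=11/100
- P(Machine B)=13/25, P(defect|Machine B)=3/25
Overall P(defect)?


P(B) = Σ P(B|Aᵢ)×P(Aᵢ)
  11/100×12/25 = 33/625
  3/25×13/25 = 39/625
Sum = 72/625

P(defect) = 72/625 ≈ 11.52%


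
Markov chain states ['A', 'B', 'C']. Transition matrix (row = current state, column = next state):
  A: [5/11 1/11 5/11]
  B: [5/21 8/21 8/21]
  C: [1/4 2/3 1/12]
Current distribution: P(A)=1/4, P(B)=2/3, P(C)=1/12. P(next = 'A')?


P(next=A) = Σᵢ P(now=i)×P(i→A)
= 1/4×5/11 + 2/3×5/21 + 1/12×1/4
= 5/44 + 10/63 + 1/48 = 3251/11088

P = 3251/11088 ≈ 0.2932


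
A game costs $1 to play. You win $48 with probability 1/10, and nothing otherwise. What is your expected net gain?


E[gain] = (48-1)×1/10 + (-1)×9/10
= 47/10 - 9/10 = 19/5

Expected net gain = $19/5 ≈ $3.80


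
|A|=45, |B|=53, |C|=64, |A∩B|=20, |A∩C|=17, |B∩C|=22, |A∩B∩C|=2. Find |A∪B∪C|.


|A∪B∪C| = 45+53+64-20-17-22+2 = 105

|A∪B∪C| = 105


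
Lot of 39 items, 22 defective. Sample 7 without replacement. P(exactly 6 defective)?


Hypergeometric: C(22,6)×C(17,1)/C(39,7)
= 74613×17/15380937 = 119/1443

P(X=6) = 119/1443 ≈ 8.25%


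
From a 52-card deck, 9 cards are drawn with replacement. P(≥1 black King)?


P(not a black King) = 50/52 = 25/26
P(none in 9 draws) = (25/26)^9 = 3814697265625/5429503678976
P(≥1 black King) = 1 - 3814697265625/5429503678976 = 1614806413351/5429503678976

P = 1614806413351/5429503678976 ≈ 29.74%


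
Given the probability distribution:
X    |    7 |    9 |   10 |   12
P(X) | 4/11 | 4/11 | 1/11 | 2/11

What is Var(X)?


E[X] = 98/11
E[X²] = 908/11
Var(X) = E[X²] - (E[X])² = 908/11 - 9604/121 = 384/121

Var(X) = 384/121 ≈ 3.1736


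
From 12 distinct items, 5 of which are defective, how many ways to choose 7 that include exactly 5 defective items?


Choose 5 of the 5 defective items and 2 of the other 7 items:
C(5,5)×C(7,2) = 1×21 = 21

21


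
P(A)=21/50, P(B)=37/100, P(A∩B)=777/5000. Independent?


P(A)×P(B) = 777/5000
P(A∩B) = 777/5000
Equal ✓ → Independent

Yes, independent


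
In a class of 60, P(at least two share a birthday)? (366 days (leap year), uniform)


P(all different) = Π(366-i)/366 for i=0..59
= 0.005966
P(match) = 1 - 0.005966 = 0.994034

P ≈ 0.9940 ≈ 99.40%


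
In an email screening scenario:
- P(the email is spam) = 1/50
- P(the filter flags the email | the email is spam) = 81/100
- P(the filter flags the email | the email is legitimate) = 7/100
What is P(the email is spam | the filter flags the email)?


Using Bayes' theorem:
P(A|B) = P(B|A)·P(A) / P(B)

P(the filter flags the email) = 81/100 × 1/50 + 7/100 × 49/50
= 81/5000 + 343/5000 = 53/625

P(the email is spam|the filter flags the email) = (81/5000) / (53/625) = 81/424

P(the email is spam|the filter flags the email) = 81/424 ≈ 19.10%


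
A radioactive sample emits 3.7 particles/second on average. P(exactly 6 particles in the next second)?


Poisson(λ=3.7): P(X=6) = e^(-λ)×λ^k/k!
= e^(-3.7) × 3.7^6 / 6!
≈ 0.02472352647 × 2565.726409 / 720 ≈ 0.088103

P(X=6) ≈ 0.088103 ≈ 8.81%


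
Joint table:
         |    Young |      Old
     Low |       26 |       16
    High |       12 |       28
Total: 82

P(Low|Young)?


P(Low|Young) = 26/(26+12) = 26/38 = 13/19

P = 13/19 ≈ 68.42%


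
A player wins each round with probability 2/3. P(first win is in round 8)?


Geometric: P(X=8) = (1-p)^(k-1)×p = (1/3)^7×2/3 = 2/6561

P(X=8) = 2/6561 ≈ 0.03%


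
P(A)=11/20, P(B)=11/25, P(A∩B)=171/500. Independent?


P(A)×P(B) = 121/500
P(A∩B) = 171/500
Not equal → NOT independent

No, not independent


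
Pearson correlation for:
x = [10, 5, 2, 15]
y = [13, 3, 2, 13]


n=4, Σx=32, Σy=31, Σxy=344, Σx²=354, Σy²=351
r = (4×344 - 32×31)/√((4×354 - 32²)(4×351 - 31²))
= 384/√(392×443) = 384/√173656 ≈ 384/416.7205 ≈ 0.9215

r ≈ 0.9215


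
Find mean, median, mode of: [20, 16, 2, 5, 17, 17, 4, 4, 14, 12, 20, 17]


Sorted: [2, 4, 4, 5, 12, 14, 16, 17, 17, 17, 20, 20]
Mean = 148/12 = 37/3
Median = 15
Freq: {20: 2, 16: 1, 2: 1, 5: 1, 17: 3, 4: 2, 14: 1, 12: 1}
Mode: [17]

Mean=37/3, Median=15, Mode=17


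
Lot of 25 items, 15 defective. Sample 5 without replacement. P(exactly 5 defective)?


Hypergeometric: C(15,5)×C(10,0)/C(25,5)
= 3003×1/53130 = 13/230

P(X=5) = 13/230 ≈ 5.65%


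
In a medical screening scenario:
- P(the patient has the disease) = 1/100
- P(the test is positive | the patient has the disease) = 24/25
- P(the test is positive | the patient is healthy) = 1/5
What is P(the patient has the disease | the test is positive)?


Using Bayes' theorem:
P(A|B) = P(B|A)·P(A) / P(B)

P(the test is positive) = 24/25 × 1/100 + 1/5 × 99/100
= 6/625 + 99/500 = 519/2500

P(the patient has the disease|the test is positive) = (6/625) / (519/2500) = 8/173

P(the patient has the disease|the test is positive) = 8/173 ≈ 4.62%


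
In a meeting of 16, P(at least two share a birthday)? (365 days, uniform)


P(all different) = Π(365-i)/365 for i=0..15
= 0.716396
P(match) = 1 - 0.716396 = 0.283604

P ≈ 0.2836 ≈ 28.36%


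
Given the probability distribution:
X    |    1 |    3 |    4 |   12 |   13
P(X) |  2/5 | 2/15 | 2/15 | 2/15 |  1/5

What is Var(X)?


E[X] = 83/15
E[X²] = 851/15
Var(X) = E[X²] - (E[X])² = 851/15 - 6889/225 = 5876/225

Var(X) = 5876/225 ≈ 26.1156


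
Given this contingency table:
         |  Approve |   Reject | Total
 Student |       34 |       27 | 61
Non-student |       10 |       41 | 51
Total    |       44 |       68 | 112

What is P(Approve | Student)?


P(Approve | Student) = 34/(34+27) = 34/61

P(Approve|Student) = 34/61 ≈ 55.74%


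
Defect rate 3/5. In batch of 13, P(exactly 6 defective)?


Binomial: P(X=6) = C(13,6)×p^6×(1-p)^7
= 1716 × 729/15625 × 128/78125 = 160123392/1220703125

P(X=6) = 160123392/1220703125 ≈ 13.12%


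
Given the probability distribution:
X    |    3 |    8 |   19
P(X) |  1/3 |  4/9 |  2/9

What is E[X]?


E[X] = Σ x·P(X=x)
= (3)×(1/3) + (8)×(4/9) + (19)×(2/9)
= 79/9

E[X] = 79/9


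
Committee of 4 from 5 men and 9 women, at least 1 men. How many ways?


Count by #men:
  1M,3W: C(5,1)×C(9,3)=420
  2M,2W: C(5,2)×C(9,2)=360
  3M,1W: C(5,3)×C(9,1)=90
  4M,0W: C(5,4)×C(9,0)=5
Total = 875

875


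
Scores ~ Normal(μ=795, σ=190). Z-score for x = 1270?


z = (x - μ)/σ = (1270 - 795)/190 = 2.5

z = 2.5


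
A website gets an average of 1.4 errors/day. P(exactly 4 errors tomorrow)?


Poisson(λ=1.4): P(X=4) = e^(-λ)×λ^k/k!
= e^(-1.4) × 1.4^4 / 4!
≈ 0.2465969639 × 3.8416 / 24 ≈ 0.039472

P(X=4) ≈ 0.039472 ≈ 3.95%


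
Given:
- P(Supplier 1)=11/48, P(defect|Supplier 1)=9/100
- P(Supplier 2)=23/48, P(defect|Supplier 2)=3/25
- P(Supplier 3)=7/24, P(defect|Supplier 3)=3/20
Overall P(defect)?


P(B) = Σ P(B|Aᵢ)×P(Aᵢ)
  9/100×11/48 = 33/1600
  3/25×23/48 = 23/400
  3/20×7/24 = 7/160
Sum = 39/320

P(defect) = 39/320 ≈ 12.19%


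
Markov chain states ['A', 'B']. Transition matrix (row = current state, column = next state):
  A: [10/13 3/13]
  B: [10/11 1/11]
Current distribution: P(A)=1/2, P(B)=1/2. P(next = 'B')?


P(next=B) = Σᵢ P(now=i)×P(i→B)
= 1/2×3/13 + 1/2×1/11
= 3/26 + 1/22 = 23/143

P = 23/143 ≈ 0.1608


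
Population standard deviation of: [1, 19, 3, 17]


Mean = 40/4 = 10
  (1-10)²=81
  (19-10)²=81
  (3-10)²=49
  (17-10)²=49
Σ(x-μ)² = 260
σ² = 260/4 = 65

σ = √(65) ≈ 8.0623


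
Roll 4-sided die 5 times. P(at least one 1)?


P(no 1)^5 = (3/4)^5 = 243/1024
P(≥1) = 1 - 243/1024 = 781/1024

P = 781/1024 ≈ 76.27%


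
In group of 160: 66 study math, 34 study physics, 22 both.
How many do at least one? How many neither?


|A∪B| = 66+34-22 = 78
Neither = 160-78 = 82

At least one: 78; Neither: 82


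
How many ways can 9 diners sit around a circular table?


Circular arrangements of 9 distinct objects: fix one position to break rotational symmetry.
(n-1)! = 8! = 40320

40320


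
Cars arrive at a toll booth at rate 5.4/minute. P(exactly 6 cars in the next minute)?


Poisson(λ=5.4): P(X=6) = e^(-λ)×λ^k/k!
= e^(-5.4) × 5.4^6 / 6!
≈ 0.004516580943 × 24794.911296 / 720 ≈ 0.155539

P(X=6) ≈ 0.155539 ≈ 15.55%


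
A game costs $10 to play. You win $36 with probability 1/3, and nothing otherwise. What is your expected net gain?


E[gain] = (36-10)×1/3 + (-10)×2/3
= 26/3 - 20/3 = 2

Expected net gain = $2 ≈ $2.00
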